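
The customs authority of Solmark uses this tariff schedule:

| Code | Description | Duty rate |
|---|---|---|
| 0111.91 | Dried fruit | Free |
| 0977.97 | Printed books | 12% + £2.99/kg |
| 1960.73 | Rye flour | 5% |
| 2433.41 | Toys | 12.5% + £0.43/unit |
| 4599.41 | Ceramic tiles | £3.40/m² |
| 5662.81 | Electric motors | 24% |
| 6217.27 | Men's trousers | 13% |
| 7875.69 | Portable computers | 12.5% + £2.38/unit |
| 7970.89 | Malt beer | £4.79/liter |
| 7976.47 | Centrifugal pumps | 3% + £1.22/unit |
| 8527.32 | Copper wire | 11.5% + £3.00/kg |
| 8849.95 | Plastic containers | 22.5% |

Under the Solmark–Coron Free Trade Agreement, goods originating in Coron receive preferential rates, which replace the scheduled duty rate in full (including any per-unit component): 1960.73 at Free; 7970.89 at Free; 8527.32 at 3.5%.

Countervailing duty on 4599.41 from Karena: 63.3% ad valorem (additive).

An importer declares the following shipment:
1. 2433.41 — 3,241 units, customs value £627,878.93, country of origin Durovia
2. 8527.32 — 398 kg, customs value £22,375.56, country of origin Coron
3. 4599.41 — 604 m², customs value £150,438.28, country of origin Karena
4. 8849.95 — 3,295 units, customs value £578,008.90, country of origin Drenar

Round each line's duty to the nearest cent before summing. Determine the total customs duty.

£307,994.67

Line 1 (2433.41, Durovia, 3,241 units, £627,878.93):
Base rate for 2433.41 is 12.5% + £0.43/unit.
Duty = £627,878.93 × 12.5% + 3,241 × £0.43 = £79,878.50.
Line 2 (8527.32, Coron, 398 kg, £22,375.56):
Base rate for 8527.32 is 11.5% + £3.00/kg.
Origin Coron qualifies under the Solmark–Coron agreement and 8527.32 is covered: preferential rate 3.5% applies instead.
Duty = £22,375.56 × 3.5% = £783.14.
Line 3 (4599.41, Karena, 604 m², £150,438.28):
Base rate for 4599.41 is £3.40/m².
Additional duty on 4599.41 from Karena: +63.3% ad valorem. Applied ad valorem rate = 63.3%.
Duty = £150,438.28 × 63.3% + 604 × £3.40 = £97,281.03.
Line 4 (8849.95, Drenar, 3,295 units, £578,008.90):
Base rate for 8849.95 is 22.5%.
Duty = £578,008.90 × 22.5% = £130,052.00.
Total = £79,878.50 + £783.14 + £97,281.03 + £130,052.00 = £307,994.67.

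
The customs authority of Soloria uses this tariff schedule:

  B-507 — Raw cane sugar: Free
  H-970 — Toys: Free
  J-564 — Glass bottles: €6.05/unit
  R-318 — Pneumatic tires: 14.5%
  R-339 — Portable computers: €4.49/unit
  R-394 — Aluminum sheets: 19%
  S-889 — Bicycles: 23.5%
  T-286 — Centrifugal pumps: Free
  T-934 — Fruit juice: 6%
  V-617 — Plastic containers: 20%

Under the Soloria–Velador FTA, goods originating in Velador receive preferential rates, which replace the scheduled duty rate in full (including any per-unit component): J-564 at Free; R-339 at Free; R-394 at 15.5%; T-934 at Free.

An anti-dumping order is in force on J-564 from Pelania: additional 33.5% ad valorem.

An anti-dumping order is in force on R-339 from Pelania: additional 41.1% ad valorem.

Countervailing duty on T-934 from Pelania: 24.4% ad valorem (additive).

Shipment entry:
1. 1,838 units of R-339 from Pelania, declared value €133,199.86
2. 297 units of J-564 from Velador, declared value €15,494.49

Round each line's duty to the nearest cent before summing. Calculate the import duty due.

€62,997.76

Line 1 (R-339, Pelania, 1,838 units, €133,199.86):
Base rate for R-339 is €4.49/unit.
R-339 has an FTA preferential rate, but origin Pelania is not Velador; base rate stands.
Additional duty on R-339 from Pelania: +41.1% ad valorem. Applied ad valorem rate = 41.1%.
Duty = €133,199.86 × 41.1% + 1,838 × €4.49 = €62,997.76.
Line 2 (J-564, Velador, 297 units, €15,494.49):
Base rate for J-564 is €6.05/unit.
Origin Velador qualifies under the Soloria–Velador agreement and J-564 is covered: preferential rate Free applies instead.
The additional-duty order on J-564 targets Pelania, not Velador; it does not apply.
Duty = €15,494.49 × 0% = €0.00.
Total = €62,997.76 + €0.00 = €62,997.76.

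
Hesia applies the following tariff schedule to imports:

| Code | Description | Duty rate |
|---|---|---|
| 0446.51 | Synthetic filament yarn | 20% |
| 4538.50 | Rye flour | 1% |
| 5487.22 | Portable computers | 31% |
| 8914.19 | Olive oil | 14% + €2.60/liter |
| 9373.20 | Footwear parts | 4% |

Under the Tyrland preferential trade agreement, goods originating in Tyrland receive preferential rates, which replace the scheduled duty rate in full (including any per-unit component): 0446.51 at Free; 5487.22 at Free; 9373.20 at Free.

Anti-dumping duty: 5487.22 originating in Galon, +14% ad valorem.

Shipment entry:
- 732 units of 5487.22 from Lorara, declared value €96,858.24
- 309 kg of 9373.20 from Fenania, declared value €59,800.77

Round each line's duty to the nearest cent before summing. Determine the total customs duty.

€32,418.08

Line 1 (5487.22, Lorara, 732 units, €96,858.24):
Base rate for 5487.22 is 31%.
5487.22 has an FTA preferential rate, but origin Lorara is not Tyrland; base rate stands.
The additional-duty order on 5487.22 targets Galon, not Lorara; it does not apply.
Duty = €96,858.24 × 31% = €30,026.05.
Line 2 (9373.20, Fenania, 309 kg, €59,800.77):
Base rate for 9373.20 is 4%.
9373.20 has an FTA preferential rate, but origin Fenania is not Tyrland; base rate stands.
Duty = €59,800.77 × 4% = €2,392.03.
Total = €30,026.05 + €2,392.03 = €32,418.08.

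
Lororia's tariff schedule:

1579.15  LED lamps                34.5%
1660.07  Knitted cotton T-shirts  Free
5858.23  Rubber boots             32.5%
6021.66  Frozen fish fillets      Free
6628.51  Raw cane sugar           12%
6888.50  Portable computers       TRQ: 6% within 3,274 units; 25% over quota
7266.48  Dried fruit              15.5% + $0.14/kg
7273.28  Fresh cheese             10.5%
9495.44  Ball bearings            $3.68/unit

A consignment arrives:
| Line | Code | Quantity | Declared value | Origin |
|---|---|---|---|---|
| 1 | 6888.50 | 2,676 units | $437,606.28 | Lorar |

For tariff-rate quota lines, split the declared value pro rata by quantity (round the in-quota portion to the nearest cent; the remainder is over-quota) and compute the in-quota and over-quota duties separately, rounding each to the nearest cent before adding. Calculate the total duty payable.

$26,256.38

Line 1 (6888.50, Lorar, 2,676 units, $437,606.28):
Code 6888.50 is under a tariff-rate quota (threshold 3,274 units). Quantity 2,676 units is within the quota, so the in-quota rate 6% applies to the full value.
Duty = $437,606.28 × 6% = $26,256.38.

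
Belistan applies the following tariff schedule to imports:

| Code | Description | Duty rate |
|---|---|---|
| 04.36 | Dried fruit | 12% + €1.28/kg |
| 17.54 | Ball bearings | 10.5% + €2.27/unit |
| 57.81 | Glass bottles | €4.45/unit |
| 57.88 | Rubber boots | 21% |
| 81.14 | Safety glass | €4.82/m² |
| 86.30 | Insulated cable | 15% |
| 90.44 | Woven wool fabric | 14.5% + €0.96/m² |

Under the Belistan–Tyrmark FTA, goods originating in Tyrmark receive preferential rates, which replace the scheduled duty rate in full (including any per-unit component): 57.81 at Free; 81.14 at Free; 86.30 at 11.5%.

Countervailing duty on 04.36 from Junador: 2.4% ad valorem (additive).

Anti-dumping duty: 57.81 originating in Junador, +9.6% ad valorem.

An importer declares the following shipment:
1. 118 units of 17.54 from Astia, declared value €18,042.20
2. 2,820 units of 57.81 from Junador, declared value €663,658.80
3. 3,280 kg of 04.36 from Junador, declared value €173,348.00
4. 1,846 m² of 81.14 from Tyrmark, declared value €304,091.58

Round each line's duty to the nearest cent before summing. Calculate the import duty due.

Line 1 (17.54, Astia, 118 units, €18,042.20):
Base rate for 17.54 is 10.5% + €2.27/unit.
Duty = €18,042.20 × 10.5% + 118 × €2.27 = €2,162.29.
Line 2 (57.81, Junador, 2,820 units, €663,658.80):
Base rate for 57.81 is €4.45/unit.
57.81 has an FTA preferential rate, but origin Junador is not Tyrmark; base rate stands.
Additional duty on 57.81 from Junador: +9.6% ad valorem. Applied ad valorem rate = 9.6%.
Duty = €663,658.80 × 9.6% + 2,820 × €4.45 = €76,260.24.
Line 3 (04.36, Junador, 3,280 kg, €173,348.00):
Base rate for 04.36 is 12% + €1.28/kg.
Additional duty on 04.36 from Junador: +2.4%. Applied ad valorem rate: 12% + 2.4% = 14.4%.
Duty = €173,348.00 × 14.4% + 3,280 × €1.28 = €29,160.51.
Line 4 (81.14, Tyrmark, 1,846 m², €304,091.58):
Base rate for 81.14 is €4.82/m².
Origin Tyrmark qualifies under the Belistan–Tyrmark agreement and 81.14 is covered: preferential rate Free applies instead.
Duty = €304,091.58 × 0% = €0.00.
Total = €2,162.29 + €76,260.24 + €29,160.51 + €0.00 = €107,583.04.

€107,583.04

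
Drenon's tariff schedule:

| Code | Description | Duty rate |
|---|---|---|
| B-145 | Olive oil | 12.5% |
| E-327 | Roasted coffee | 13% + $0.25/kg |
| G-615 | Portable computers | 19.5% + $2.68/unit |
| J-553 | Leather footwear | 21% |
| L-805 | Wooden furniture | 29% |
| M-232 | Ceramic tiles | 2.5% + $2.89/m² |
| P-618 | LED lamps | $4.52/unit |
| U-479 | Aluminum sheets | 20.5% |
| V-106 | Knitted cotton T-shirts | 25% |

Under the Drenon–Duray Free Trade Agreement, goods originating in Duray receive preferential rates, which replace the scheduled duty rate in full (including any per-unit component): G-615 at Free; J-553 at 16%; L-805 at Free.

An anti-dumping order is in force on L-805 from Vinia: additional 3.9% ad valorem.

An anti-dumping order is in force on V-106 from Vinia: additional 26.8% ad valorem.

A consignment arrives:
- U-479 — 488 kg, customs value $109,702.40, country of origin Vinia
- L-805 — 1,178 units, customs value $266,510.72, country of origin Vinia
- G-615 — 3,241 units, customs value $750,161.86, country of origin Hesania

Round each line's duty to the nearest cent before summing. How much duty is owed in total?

$265,138.46

Line 1 (U-479, Vinia, 488 kg, $109,702.40):
Base rate for U-479 is 20.5%.
Duty = $109,702.40 × 20.5% = $22,488.99.
Line 2 (L-805, Vinia, 1,178 units, $266,510.72):
Base rate for L-805 is 29%.
L-805 has an FTA preferential rate, but origin Vinia is not Duray; base rate stands.
Additional duty on L-805 from Vinia: +3.9%. Applied ad valorem rate: 29% + 3.9% = 32.9%.
Duty = $266,510.72 × 32.9% = $87,682.03.
Line 3 (G-615, Hesania, 3,241 units, $750,161.86):
Base rate for G-615 is 19.5% + $2.68/unit.
G-615 has an FTA preferential rate, but origin Hesania is not Duray; base rate stands.
Duty = $750,161.86 × 19.5% + 3,241 × $2.68 = $154,967.44.
Total = $22,488.99 + $87,682.03 + $154,967.44 = $265,138.46.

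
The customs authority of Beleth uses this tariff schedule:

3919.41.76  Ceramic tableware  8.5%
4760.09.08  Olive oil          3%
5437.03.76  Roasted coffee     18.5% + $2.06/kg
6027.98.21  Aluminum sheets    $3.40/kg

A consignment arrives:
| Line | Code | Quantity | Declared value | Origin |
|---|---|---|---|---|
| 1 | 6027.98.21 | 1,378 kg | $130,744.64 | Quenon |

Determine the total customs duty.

Line 1 (6027.98.21, Quenon, 1,378 kg, $130,744.64):
Base rate for 6027.98.21 is $3.40/kg.
Duty = 1,378 × $3.40 = $4,685.20.

$4,685.20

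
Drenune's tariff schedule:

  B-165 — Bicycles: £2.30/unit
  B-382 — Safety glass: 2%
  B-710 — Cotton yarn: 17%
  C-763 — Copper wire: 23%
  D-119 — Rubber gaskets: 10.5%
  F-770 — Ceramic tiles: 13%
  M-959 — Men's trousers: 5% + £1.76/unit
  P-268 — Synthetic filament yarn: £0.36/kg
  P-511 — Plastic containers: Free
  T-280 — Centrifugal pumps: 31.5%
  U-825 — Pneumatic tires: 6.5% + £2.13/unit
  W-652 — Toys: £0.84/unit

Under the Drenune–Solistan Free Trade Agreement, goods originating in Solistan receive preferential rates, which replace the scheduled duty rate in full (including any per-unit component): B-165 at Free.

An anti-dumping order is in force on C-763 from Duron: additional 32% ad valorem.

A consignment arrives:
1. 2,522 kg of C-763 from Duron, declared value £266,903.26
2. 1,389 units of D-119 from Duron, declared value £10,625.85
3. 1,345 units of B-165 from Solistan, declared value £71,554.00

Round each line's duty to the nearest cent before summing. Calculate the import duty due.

£147,912.50

Line 1 (C-763, Duron, 2,522 kg, £266,903.26):
Base rate for C-763 is 23%.
Additional duty on C-763 from Duron: +32%. Applied ad valorem rate: 23% + 32% = 55%.
Duty = £266,903.26 × 55% = £146,796.79.
Line 2 (D-119, Duron, 1,389 units, £10,625.85):
Base rate for D-119 is 10.5%.
Duty = £10,625.85 × 10.5% = £1,115.71.
Line 3 (B-165, Solistan, 1,345 units, £71,554.00):
Base rate for B-165 is £2.30/unit.
Origin Solistan qualifies under the Drenune–Solistan agreement and B-165 is covered: preferential rate Free applies instead.
Duty = £71,554.00 × 0% = £0.00.
Total = £146,796.79 + £1,115.71 + £0.00 = £147,912.50.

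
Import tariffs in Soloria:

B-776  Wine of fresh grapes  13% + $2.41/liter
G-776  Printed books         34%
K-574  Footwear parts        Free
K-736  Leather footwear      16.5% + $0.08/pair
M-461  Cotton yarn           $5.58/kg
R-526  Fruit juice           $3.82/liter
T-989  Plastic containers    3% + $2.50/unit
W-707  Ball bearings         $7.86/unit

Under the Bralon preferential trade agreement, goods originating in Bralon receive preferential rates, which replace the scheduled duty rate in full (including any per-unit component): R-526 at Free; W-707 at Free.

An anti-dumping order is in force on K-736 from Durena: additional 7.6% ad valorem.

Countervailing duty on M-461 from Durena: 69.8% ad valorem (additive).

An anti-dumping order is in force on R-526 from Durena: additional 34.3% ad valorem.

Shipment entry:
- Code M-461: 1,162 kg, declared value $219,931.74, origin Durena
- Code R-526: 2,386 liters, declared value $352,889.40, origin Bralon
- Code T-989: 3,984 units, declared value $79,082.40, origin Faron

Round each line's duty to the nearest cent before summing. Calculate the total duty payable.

Line 1 (M-461, Durena, 1,162 kg, $219,931.74):
Base rate for M-461 is $5.58/kg.
Additional duty on M-461 from Durena: +69.8% ad valorem. Applied ad valorem rate = 69.8%.
Duty = $219,931.74 × 69.8% + 1,162 × $5.58 = $159,996.31.
Line 2 (R-526, Bralon, 2,386 liters, $352,889.40):
Base rate for R-526 is $3.82/liter.
Origin Bralon qualifies under the Soloria–Bralon agreement and R-526 is covered: preferential rate Free applies instead.
The additional-duty order on R-526 targets Durena, not Bralon; it does not apply.
Duty = $352,889.40 × 0% = $0.00.
Line 3 (T-989, Faron, 3,984 units, $79,082.40):
Base rate for T-989 is 3% + $2.50/unit.
Duty = $79,082.40 × 3% + 3,984 × $2.50 = $12,332.47.
Total = $159,996.31 + $0.00 + $12,332.47 = $172,328.78.

$172,328.78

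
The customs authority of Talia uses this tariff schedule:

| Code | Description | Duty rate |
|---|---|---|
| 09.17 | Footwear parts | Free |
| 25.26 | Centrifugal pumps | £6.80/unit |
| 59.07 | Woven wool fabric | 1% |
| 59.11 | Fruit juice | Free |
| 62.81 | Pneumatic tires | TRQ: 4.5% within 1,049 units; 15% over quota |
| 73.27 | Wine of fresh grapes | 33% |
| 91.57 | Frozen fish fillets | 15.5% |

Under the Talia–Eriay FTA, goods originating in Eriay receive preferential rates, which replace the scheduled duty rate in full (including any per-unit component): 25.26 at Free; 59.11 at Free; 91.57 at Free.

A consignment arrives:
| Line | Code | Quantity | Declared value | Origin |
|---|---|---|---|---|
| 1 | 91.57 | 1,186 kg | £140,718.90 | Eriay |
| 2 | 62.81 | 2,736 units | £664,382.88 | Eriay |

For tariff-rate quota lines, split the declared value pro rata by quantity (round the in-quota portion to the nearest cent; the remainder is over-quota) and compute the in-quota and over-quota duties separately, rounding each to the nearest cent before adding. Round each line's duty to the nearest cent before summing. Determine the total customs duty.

Line 1 (91.57, Eriay, 1,186 kg, £140,718.90):
Base rate for 91.57 is 15.5%.
Origin Eriay qualifies under the Talia–Eriay agreement and 91.57 is covered: preferential rate Free applies instead.
Duty = £140,718.90 × 0% = £0.00.
Line 2 (62.81, Eriay, 2,736 units, £664,382.88):
Code 62.81 is under a tariff-rate quota (threshold 1,049 units). In-quota: 1,049 units at 4.5%; over-quota: 1,687 units at 15%.
Pro-rata value split: in-quota = £664,382.88 × 1,049/2,736 = £254,728.67; over-quota = £664,382.88 − £254,728.67 = £409,654.21.
In-quota duty = £254,728.67 × 4.5% = £11,462.79. Over-quota duty = £409,654.21 × 15% = £61,448.13.
Line duty = £11,462.79 + £61,448.13 = £72,910.92.
Total = £0.00 + £72,910.92 = £72,910.92.

£72,910.92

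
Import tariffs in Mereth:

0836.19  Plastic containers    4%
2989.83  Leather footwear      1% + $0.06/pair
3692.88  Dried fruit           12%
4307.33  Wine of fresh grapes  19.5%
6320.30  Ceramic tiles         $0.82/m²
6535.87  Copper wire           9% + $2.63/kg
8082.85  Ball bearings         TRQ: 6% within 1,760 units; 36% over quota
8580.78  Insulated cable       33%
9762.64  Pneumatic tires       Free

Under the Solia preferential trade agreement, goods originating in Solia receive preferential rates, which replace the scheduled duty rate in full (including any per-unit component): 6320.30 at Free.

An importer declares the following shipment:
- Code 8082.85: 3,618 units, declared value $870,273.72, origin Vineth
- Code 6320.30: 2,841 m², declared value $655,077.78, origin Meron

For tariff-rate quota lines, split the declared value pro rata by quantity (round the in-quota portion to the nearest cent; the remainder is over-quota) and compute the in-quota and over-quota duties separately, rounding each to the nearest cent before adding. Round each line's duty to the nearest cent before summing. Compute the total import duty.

$188,623.04

Line 1 (8082.85, Vineth, 3,618 units, $870,273.72):
Code 8082.85 is under a tariff-rate quota (threshold 1,760 units). In-quota: 1,760 units at 6%; over-quota: 1,858 units at 36%.
Pro-rata value split: in-quota = $870,273.72 × 1,760/3,618 = $423,350.40; over-quota = $870,273.72 − $423,350.40 = $446,923.32.
In-quota duty = $423,350.40 × 6% = $25,401.02. Over-quota duty = $446,923.32 × 36% = $160,892.40.
Line duty = $25,401.02 + $160,892.40 = $186,293.42.
Line 2 (6320.30, Meron, 2,841 m², $655,077.78):
Base rate for 6320.30 is $0.82/m².
6320.30 has an FTA preferential rate, but origin Meron is not Solia; base rate stands.
Duty = 2,841 × $0.82 = $2,329.62.
Total = $186,293.42 + $2,329.62 = $188,623.04.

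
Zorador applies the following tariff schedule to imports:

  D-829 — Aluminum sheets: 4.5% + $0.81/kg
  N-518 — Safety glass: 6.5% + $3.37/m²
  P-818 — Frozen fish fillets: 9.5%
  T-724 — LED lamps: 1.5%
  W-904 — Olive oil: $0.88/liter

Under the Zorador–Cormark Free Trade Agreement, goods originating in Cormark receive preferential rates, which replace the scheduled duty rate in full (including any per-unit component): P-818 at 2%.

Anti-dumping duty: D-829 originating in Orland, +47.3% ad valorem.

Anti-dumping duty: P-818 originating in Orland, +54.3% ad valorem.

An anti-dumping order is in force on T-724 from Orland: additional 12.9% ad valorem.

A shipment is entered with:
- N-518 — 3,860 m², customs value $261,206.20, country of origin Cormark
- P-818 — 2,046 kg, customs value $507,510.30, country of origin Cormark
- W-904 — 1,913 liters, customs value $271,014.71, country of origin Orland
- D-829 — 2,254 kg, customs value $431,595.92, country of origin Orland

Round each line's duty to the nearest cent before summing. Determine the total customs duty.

Line 1 (N-518, Cormark, 3,860 m², $261,206.20):
Base rate for N-518 is 6.5% + $3.37/m².
Origin Cormark is the FTA partner but N-518 is not on the preference list; base rate stands.
Duty = $261,206.20 × 6.5% + 3,860 × $3.37 = $29,986.60.
Line 2 (P-818, Cormark, 2,046 kg, $507,510.30):
Base rate for P-818 is 9.5%.
Origin Cormark qualifies under the Zorador–Cormark agreement and P-818 is covered: preferential rate 2% applies instead.
The additional-duty order on P-818 targets Orland, not Cormark; it does not apply.
Duty = $507,510.30 × 2% = $10,150.21.
Line 3 (W-904, Orland, 1,913 liters, $271,014.71):
Base rate for W-904 is $0.88/liter.
Duty = 1,913 × $0.88 = $1,683.44.
Line 4 (D-829, Orland, 2,254 kg, $431,595.92):
Base rate for D-829 is 4.5% + $0.81/kg.
Additional duty on D-829 from Orland: +47.3%. Applied ad valorem rate: 4.5% + 47.3% = 51.8%.
Duty = $431,595.92 × 51.8% + 2,254 × $0.81 = $225,392.43.
Total = $29,986.60 + $10,150.21 + $1,683.44 + $225,392.43 = $267,212.68.

$267,212.68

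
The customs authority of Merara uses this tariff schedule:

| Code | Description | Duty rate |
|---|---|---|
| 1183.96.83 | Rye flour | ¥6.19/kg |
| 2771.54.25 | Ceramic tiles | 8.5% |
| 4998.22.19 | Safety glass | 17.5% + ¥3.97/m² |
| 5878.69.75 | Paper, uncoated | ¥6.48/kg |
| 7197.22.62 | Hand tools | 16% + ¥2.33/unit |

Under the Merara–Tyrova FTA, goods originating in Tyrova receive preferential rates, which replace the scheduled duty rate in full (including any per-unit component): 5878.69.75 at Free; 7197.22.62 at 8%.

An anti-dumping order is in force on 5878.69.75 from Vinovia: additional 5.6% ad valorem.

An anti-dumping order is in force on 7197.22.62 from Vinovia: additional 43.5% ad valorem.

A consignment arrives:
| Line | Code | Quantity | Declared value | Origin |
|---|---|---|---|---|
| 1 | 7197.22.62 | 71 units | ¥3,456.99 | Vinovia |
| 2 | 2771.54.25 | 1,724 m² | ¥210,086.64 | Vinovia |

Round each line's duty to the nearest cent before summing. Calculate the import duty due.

Line 1 (7197.22.62, Vinovia, 71 units, ¥3,456.99):
Base rate for 7197.22.62 is 16% + ¥2.33/unit.
7197.22.62 has an FTA preferential rate, but origin Vinovia is not Tyrova; base rate stands.
Additional duty on 7197.22.62 from Vinovia: +43.5%. Applied ad valorem rate: 16% + 43.5% = 59.5%.
Duty = ¥3,456.99 × 59.5% + 71 × ¥2.33 = ¥2,222.34.
Line 2 (2771.54.25, Vinovia, 1,724 m², ¥210,086.64):
Base rate for 2771.54.25 is 8.5%.
Duty = ¥210,086.64 × 8.5% = ¥17,857.36.
Total = ¥2,222.34 + ¥17,857.36 = ¥20,079.70.

¥20,079.70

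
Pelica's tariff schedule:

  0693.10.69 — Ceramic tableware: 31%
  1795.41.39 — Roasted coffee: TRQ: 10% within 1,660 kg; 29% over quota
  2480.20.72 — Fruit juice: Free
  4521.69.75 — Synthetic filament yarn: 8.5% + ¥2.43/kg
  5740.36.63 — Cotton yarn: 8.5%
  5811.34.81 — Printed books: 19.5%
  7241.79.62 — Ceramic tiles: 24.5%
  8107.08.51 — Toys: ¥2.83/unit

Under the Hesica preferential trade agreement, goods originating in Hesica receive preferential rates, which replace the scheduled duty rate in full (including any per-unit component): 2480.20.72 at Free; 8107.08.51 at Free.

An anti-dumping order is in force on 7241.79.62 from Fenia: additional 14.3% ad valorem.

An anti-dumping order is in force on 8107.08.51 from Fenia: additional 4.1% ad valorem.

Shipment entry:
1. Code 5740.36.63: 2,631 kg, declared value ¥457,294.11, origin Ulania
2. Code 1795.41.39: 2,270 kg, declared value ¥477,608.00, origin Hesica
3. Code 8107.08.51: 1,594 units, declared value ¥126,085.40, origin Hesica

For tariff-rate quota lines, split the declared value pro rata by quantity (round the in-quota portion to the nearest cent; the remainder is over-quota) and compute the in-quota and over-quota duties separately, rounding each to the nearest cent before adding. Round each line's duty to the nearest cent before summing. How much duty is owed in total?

¥111,016.16

Line 1 (5740.36.63, Ulania, 2,631 kg, ¥457,294.11):
Base rate for 5740.36.63 is 8.5%.
Duty = ¥457,294.11 × 8.5% = ¥38,870.00.
Line 2 (1795.41.39, Hesica, 2,270 kg, ¥477,608.00):
Code 1795.41.39 is under a tariff-rate quota (threshold 1,660 kg). In-quota: 1,660 kg at 10%; over-quota: 610 kg at 29%.
Pro-rata value split: in-quota = ¥477,608.00 × 1,660/2,270 = ¥349,264.00; over-quota = ¥477,608.00 − ¥349,264.00 = ¥128,344.00.
In-quota duty = ¥349,264.00 × 10% = ¥34,926.40. Over-quota duty = ¥128,344.00 × 29% = ¥37,219.76.
Line duty = ¥34,926.40 + ¥37,219.76 = ¥72,146.16.
Line 3 (8107.08.51, Hesica, 1,594 units, ¥126,085.40):
Base rate for 8107.08.51 is ¥2.83/unit.
Origin Hesica qualifies under the Pelica–Hesica agreement and 8107.08.51 is covered: preferential rate Free applies instead.
The additional-duty order on 8107.08.51 targets Fenia, not Hesica; it does not apply.
Duty = ¥126,085.40 × 0% = ¥0.00.
Total = ¥38,870.00 + ¥72,146.16 + ¥0.00 = ¥111,016.16.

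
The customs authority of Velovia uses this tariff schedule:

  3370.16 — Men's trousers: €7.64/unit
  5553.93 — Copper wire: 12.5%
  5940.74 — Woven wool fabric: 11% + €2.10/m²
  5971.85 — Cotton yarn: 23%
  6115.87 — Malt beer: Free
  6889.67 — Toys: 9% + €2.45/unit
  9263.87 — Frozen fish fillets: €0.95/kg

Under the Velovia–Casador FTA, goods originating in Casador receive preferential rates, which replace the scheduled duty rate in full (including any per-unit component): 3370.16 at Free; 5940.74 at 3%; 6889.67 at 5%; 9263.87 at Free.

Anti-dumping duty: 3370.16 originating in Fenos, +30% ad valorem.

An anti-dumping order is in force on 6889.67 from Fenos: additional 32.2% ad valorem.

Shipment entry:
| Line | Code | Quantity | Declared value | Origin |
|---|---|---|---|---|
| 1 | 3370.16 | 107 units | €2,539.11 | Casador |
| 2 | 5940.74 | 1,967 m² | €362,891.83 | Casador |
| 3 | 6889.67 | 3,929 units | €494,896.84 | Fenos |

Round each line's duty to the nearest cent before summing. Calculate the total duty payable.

€224,410.30

Line 1 (3370.16, Casador, 107 units, €2,539.11):
Base rate for 3370.16 is €7.64/unit.
Origin Casador qualifies under the Velovia–Casador agreement and 3370.16 is covered: preferential rate Free applies instead.
The additional-duty order on 3370.16 targets Fenos, not Casador; it does not apply.
Duty = €2,539.11 × 0% = €0.00.
Line 2 (5940.74, Casador, 1,967 m², €362,891.83):
Base rate for 5940.74 is 11% + €2.10/m².
Origin Casador qualifies under the Velovia–Casador agreement and 5940.74 is covered: preferential rate 3% applies instead.
Duty = €362,891.83 × 3% = €10,886.75.
Line 3 (6889.67, Fenos, 3,929 units, €494,896.84):
Base rate for 6889.67 is 9% + €2.45/unit.
6889.67 has an FTA preferential rate, but origin Fenos is not Casador; base rate stands.
Additional duty on 6889.67 from Fenos: +32.2%. Applied ad valorem rate: 9% + 32.2% = 41.2%.
Duty = €494,896.84 × 41.2% + 3,929 × €2.45 = €213,523.55.
Total = €0.00 + €10,886.75 + €213,523.55 = €224,410.30.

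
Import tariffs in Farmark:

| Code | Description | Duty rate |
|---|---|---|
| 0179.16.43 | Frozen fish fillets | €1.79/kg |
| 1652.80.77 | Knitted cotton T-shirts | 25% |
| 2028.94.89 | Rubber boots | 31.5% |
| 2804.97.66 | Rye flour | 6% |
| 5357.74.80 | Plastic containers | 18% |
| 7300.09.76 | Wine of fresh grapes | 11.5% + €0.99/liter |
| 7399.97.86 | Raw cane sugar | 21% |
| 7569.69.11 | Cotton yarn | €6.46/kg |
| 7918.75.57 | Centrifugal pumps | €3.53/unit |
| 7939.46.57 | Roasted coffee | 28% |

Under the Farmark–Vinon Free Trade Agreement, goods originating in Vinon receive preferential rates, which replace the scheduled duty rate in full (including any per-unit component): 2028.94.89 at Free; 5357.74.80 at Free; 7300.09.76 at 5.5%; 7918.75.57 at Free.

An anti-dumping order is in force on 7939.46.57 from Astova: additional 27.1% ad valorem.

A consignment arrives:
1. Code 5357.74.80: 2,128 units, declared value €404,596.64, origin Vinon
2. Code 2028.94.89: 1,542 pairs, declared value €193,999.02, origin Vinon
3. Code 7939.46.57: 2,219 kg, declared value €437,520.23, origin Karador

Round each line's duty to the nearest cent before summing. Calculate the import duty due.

€122,505.66

Line 1 (5357.74.80, Vinon, 2,128 units, €404,596.64):
Base rate for 5357.74.80 is 18%.
Origin Vinon qualifies under the Farmark–Vinon agreement and 5357.74.80 is covered: preferential rate Free applies instead.
Duty = €404,596.64 × 0% = €0.00.
Line 2 (2028.94.89, Vinon, 1,542 pairs, €193,999.02):
Base rate for 2028.94.89 is 31.5%.
Origin Vinon qualifies under the Farmark–Vinon agreement and 2028.94.89 is covered: preferential rate Free applies instead.
Duty = €193,999.02 × 0% = €0.00.
Line 3 (7939.46.57, Karador, 2,219 kg, €437,520.23):
Base rate for 7939.46.57 is 28%.
The additional-duty order on 7939.46.57 targets Astova, not Karador; it does not apply.
Duty = €437,520.23 × 28% = €122,505.66.
Total = €0.00 + €0.00 + €122,505.66 = €122,505.66.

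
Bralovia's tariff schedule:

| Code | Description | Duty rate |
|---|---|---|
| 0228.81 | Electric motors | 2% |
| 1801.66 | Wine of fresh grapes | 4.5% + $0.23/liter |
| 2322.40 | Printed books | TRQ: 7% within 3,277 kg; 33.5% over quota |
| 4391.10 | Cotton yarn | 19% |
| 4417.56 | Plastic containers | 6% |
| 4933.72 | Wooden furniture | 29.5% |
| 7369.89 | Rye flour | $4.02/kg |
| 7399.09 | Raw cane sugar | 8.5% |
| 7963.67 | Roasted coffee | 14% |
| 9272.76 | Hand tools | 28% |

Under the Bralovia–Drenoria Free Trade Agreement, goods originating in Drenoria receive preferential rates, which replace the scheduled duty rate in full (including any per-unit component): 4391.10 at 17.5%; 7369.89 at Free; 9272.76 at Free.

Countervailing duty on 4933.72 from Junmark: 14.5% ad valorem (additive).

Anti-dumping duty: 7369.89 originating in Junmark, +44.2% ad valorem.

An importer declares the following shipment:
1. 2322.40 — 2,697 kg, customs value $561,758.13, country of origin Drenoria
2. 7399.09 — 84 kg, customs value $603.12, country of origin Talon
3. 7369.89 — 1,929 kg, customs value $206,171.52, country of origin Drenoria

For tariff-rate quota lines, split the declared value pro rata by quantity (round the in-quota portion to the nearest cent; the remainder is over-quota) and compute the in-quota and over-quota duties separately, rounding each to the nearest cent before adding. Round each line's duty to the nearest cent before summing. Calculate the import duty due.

$39,374.34

Line 1 (2322.40, Drenoria, 2,697 kg, $561,758.13):
Code 2322.40 is under a tariff-rate quota (threshold 3,277 kg). Quantity 2,697 kg is within the quota, so the in-quota rate 7% applies to the full value.
Duty = $561,758.13 × 7% = $39,323.07.
Line 2 (7399.09, Talon, 84 kg, $603.12):
Base rate for 7399.09 is 8.5%.
Duty = $603.12 × 8.5% = $51.27.
Line 3 (7369.89, Drenoria, 1,929 kg, $206,171.52):
Base rate for 7369.89 is $4.02/kg.
Origin Drenoria qualifies under the Bralovia–Drenoria agreement and 7369.89 is covered: preferential rate Free applies instead.
The additional-duty order on 7369.89 targets Junmark, not Drenoria; it does not apply.
Duty = $206,171.52 × 0% = $0.00.
Total = $39,323.07 + $51.27 + $0.00 = $39,374.34.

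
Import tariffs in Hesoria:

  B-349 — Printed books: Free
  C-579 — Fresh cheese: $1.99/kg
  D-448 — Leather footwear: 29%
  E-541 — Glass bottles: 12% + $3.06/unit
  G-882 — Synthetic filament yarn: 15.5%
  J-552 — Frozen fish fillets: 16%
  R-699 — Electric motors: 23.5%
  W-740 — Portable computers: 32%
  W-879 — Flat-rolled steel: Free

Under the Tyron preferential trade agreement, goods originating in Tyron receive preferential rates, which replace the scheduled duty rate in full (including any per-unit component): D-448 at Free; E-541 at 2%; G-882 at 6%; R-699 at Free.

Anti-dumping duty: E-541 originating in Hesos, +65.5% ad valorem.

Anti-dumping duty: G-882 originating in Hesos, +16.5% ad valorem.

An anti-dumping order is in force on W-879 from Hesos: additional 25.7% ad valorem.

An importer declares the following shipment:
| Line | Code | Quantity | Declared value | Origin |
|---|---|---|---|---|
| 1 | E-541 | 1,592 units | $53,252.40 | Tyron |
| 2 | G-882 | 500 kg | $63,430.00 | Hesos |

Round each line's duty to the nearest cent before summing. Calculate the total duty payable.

Line 1 (E-541, Tyron, 1,592 units, $53,252.40):
Base rate for E-541 is 12% + $3.06/unit.
Origin Tyron qualifies under the Hesoria–Tyron agreement and E-541 is covered: preferential rate 2% applies instead.
The additional-duty order on E-541 targets Hesos, not Tyron; it does not apply.
Duty = $53,252.40 × 2% = $1,065.05.
Line 2 (G-882, Hesos, 500 kg, $63,430.00):
Base rate for G-882 is 15.5%.
G-882 has an FTA preferential rate, but origin Hesos is not Tyron; base rate stands.
Additional duty on G-882 from Hesos: +16.5%. Applied ad valorem rate: 15.5% + 16.5% = 32%.
Duty = $63,430.00 × 32% = $20,297.60.
Total = $1,065.05 + $20,297.60 = $21,362.65.

$21,362.65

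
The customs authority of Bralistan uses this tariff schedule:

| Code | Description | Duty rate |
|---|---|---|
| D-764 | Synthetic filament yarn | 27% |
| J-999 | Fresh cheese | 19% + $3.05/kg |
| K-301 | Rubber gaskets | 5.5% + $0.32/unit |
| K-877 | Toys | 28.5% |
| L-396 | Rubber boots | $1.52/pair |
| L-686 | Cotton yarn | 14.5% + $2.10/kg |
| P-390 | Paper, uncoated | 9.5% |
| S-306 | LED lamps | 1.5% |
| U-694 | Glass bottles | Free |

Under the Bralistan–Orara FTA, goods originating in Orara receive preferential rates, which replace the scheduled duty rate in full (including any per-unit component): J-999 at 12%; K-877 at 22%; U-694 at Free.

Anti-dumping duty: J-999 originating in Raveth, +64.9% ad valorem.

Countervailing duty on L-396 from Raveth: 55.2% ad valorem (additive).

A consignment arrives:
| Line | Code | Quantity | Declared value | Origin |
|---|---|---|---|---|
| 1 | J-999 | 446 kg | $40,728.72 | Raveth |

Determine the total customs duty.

$35,531.70

Line 1 (J-999, Raveth, 446 kg, $40,728.72):
Base rate for J-999 is 19% + $3.05/kg.
J-999 has an FTA preferential rate, but origin Raveth is not Orara; base rate stands.
Additional duty on J-999 from Raveth: +64.9%. Applied ad valorem rate: 19% + 64.9% = 83.9%.
Duty = $40,728.72 × 83.9% + 446 × $3.05 = $35,531.70.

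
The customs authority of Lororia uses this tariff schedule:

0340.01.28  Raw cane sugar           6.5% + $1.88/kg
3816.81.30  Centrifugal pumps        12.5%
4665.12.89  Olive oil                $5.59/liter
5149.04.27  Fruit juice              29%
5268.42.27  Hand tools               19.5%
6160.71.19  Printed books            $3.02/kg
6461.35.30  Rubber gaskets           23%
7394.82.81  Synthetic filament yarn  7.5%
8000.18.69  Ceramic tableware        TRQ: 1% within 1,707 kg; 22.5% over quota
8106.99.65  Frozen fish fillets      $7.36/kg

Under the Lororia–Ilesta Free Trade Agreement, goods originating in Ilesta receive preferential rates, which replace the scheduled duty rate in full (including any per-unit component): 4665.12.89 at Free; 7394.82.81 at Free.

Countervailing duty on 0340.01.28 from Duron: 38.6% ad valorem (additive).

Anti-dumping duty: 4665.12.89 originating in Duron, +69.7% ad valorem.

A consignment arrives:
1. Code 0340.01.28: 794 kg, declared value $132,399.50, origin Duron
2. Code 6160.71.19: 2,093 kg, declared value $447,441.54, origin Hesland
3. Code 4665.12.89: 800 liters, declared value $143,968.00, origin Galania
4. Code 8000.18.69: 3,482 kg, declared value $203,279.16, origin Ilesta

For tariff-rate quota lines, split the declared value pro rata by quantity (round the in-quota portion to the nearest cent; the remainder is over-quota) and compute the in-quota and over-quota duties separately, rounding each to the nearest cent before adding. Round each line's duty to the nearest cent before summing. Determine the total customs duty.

$96,309.81

Line 1 (0340.01.28, Duron, 794 kg, $132,399.50):
Base rate for 0340.01.28 is 6.5% + $1.88/kg.
Additional duty on 0340.01.28 from Duron: +38.6%. Applied ad valorem rate: 6.5% + 38.6% = 45.1%.
Duty = $132,399.50 × 45.1% + 794 × $1.88 = $61,204.89.
Line 2 (6160.71.19, Hesland, 2,093 kg, $447,441.54):
Base rate for 6160.71.19 is $3.02/kg.
Duty = 2,093 × $3.02 = $6,320.86.
Line 3 (4665.12.89, Galania, 800 liters, $143,968.00):
Base rate for 4665.12.89 is $5.59/liter.
4665.12.89 has an FTA preferential rate, but origin Galania is not Ilesta; base rate stands.
The additional-duty order on 4665.12.89 targets Duron, not Galania; it does not apply.
Duty = 800 × $5.59 = $4,472.00.
Line 4 (8000.18.69, Ilesta, 3,482 kg, $203,279.16):
Code 8000.18.69 is under a tariff-rate quota (threshold 1,707 kg). In-quota: 1,707 kg at 1%; over-quota: 1,775 kg at 22.5%.
Pro-rata value split: in-quota = $203,279.16 × 1,707/3,482 = $99,654.66; over-quota = $203,279.16 − $99,654.66 = $103,624.50.
In-quota duty = $99,654.66 × 1% = $996.55. Over-quota duty = $103,624.50 × 22.5% = $23,315.51.
Line duty = $996.55 + $23,315.51 = $24,312.06.
Total = $61,204.89 + $6,320.86 + $4,472.00 + $24,312.06 = $96,309.81.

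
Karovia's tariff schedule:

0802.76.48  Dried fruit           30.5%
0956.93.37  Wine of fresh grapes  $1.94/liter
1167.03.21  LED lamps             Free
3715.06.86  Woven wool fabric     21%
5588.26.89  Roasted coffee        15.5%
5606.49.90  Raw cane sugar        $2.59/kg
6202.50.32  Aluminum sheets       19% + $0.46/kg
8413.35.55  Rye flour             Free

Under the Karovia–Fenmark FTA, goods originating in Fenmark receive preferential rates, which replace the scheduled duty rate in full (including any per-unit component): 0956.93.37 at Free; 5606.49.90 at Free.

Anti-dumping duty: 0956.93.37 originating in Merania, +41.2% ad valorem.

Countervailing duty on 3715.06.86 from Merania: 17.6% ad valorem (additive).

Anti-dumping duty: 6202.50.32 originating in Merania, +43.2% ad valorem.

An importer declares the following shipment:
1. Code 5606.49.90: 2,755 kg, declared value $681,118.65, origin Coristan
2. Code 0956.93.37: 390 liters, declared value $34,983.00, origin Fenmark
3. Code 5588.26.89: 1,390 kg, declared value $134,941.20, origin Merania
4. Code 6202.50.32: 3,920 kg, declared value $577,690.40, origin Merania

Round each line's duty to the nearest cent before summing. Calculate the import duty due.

Line 1 (5606.49.90, Coristan, 2,755 kg, $681,118.65):
Base rate for 5606.49.90 is $2.59/kg.
5606.49.90 has an FTA preferential rate, but origin Coristan is not Fenmark; base rate stands.
Duty = 2,755 × $2.59 = $7,135.45.
Line 2 (0956.93.37, Fenmark, 390 liters, $34,983.00):
Base rate for 0956.93.37 is $1.94/liter.
Origin Fenmark qualifies under the Karovia–Fenmark agreement and 0956.93.37 is covered: preferential rate Free applies instead.
The additional-duty order on 0956.93.37 targets Merania, not Fenmark; it does not apply.
Duty = $34,983.00 × 0% = $0.00.
Line 3 (5588.26.89, Merania, 1,390 kg, $134,941.20):
Base rate for 5588.26.89 is 15.5%.
Duty = $134,941.20 × 15.5% = $20,915.89.
Line 4 (6202.50.32, Merania, 3,920 kg, $577,690.40):
Base rate for 6202.50.32 is 19% + $0.46/kg.
Additional duty on 6202.50.32 from Merania: +43.2%. Applied ad valorem rate: 19% + 43.2% = 62.2%.
Duty = $577,690.40 × 62.2% + 3,920 × $0.46 = $361,126.63.
Total = $7,135.45 + $0.00 + $20,915.89 + $361,126.63 = $389,177.97.

$389,177.97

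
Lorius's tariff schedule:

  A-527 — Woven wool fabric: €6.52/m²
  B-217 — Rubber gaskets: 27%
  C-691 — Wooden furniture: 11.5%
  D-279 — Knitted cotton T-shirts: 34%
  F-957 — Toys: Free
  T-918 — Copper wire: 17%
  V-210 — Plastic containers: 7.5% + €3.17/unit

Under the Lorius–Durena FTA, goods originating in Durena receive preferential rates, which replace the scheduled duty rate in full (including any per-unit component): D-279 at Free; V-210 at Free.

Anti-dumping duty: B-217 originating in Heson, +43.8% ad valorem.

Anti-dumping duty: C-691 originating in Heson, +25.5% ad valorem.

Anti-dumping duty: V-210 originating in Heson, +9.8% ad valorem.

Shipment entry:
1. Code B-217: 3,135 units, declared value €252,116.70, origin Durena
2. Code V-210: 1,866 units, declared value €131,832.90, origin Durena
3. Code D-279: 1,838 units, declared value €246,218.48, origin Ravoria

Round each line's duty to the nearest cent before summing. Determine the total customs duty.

€151,785.79

Line 1 (B-217, Durena, 3,135 units, €252,116.70):
Base rate for B-217 is 27%.
Origin Durena is the FTA partner but B-217 is not on the preference list; base rate stands.
The additional-duty order on B-217 targets Heson, not Durena; it does not apply.
Duty = €252,116.70 × 27% = €68,071.51.
Line 2 (V-210, Durena, 1,866 units, €131,832.90):
Base rate for V-210 is 7.5% + €3.17/unit.
Origin Durena qualifies under the Lorius–Durena agreement and V-210 is covered: preferential rate Free applies instead.
The additional-duty order on V-210 targets Heson, not Durena; it does not apply.
Duty = €131,832.90 × 0% = €0.00.
Line 3 (D-279, Ravoria, 1,838 units, €246,218.48):
Base rate for D-279 is 34%.
D-279 has an FTA preferential rate, but origin Ravoria is not Durena; base rate stands.
Duty = €246,218.48 × 34% = €83,714.28.
Total = €68,071.51 + €0.00 + €83,714.28 = €151,785.79.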